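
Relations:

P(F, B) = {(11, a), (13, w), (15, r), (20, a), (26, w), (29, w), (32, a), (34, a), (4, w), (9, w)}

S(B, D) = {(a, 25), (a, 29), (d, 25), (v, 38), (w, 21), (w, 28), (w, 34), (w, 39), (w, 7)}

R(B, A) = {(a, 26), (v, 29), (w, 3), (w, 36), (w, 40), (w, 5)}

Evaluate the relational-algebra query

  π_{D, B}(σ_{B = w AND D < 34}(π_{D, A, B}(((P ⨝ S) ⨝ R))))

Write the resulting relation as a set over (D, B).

P ⋈ S (natural join on B): {(11, a, 25), (11, a, 29), (13, w, 21), (13, w, 28), (13, w, 34), (13, w, 39), (13, w, 7), (20, a, 25), (20, a, 29), (26, w, 21), (26, w, 28), (26, w, 34), (26, w, 39), (26, w, 7), (29, w, 21), (29, w, 28), (29, w, 34), (29, w, 39), (29, w, 7), (32, a, 25), (32, a, 29), (34, a, 25), (34, a, 29), (4, w, 21), (4, w, 28), (4, w, 34), (4, w, 39), (4, w, 7), (9, w, 21), (9, w, 28), (9, w, 34), (9, w, 39), (9, w, 7)}
(P ⨝ S) ⋈ R (natural join on B): {(11, a, 25, 26), (11, a, 29, 26), (13, w, 21, 3), (13, w, 21, 36), (13, w, 21, 40), (13, w, 21, 5), (13, w, 28, 3), (13, w, 28, 36), (13, w, 28, 40), (13, w, 28, 5), (13, w, 34, 3), (13, w, 34, 36), (13, w, 34, 40), (13, w, 34, 5), (13, w, 39, 3), (13, w, 39, 36), (13, w, 39, 40), (13, w, 39, 5), (13, w, 7, 3), (13, w, 7, 36), (13, w, 7, 40), (13, w, 7, 5), (20, a, 25, 26), (20, a, 29, 26), (26, w, 21, 3), (26, w, 21, 36), (26, w, 21, 40), (26, w, 21, 5), (26, w, 28, 3), (26, w, 28, 36), (26, w, 28, 40), (26, w, 28, 5), (26, w, 34, 3), (26, w, 34, 36), (26, w, 34, 40), (26, w, 34, 5), (26, w, 39, 3), (26, w, 39, 36), (26, w, 39, 40), (26, w, 39, 5), (26, w, 7, 3), (26, w, 7, 36), (26, w, 7, 40), (26, w, 7, 5), (29, w, 21, 3), (29, w, 21, 36), (29, w, 21, 40), (29, w, 21, 5), (29, w, 28, 3), (29, w, 28, 36), (29, w, 28, 40), (29, w, 28, 5), (29, w, 34, 3), (29, w, 34, 36), (29, w, 34, 40), (29, w, 34, 5), (29, w, 39, 3), (29, w, 39, 36), (29, w, 39, 40), (29, w, 39, 5), (29, w, 7, 3), (29, w, 7, 36), (29, w, 7, 40), (29, w, 7, 5), (32, a, 25, 26), (32, a, 29, 26), (34, a, 25, 26), (34, a, 29, 26), (4, w, 21, 3), (4, w, 21, 36), (4, w, 21, 40), (4, w, 21, 5), (4, w, 28, 3), (4, w, 28, 36), (4, w, 28, 40), (4, w, 28, 5), (4, w, 34, 3), (4, w, 34, 36), (4, w, 34, 40), (4, w, 34, 5), (4, w, 39, 3), (4, w, 39, 36), (4, w, 39, 40), (4, w, 39, 5), (4, w, 7, 3), (4, w, 7, 36), (4, w, 7, 40), (4, w, 7, 5), (9, w, 21, 3), (9, w, 21, 36), (9, w, 21, 40), (9, w, 21, 5), (9, w, 28, 3), (9, w, 28, 36), (9, w, 28, 40), (9, w, 28, 5), (9, w, 34, 3), (9, w, 34, 36), (9, w, 34, 40), (9, w, 34, 5), (9, w, 39, 3), (9, w, 39, 36), (9, w, 39, 40), (9, w, 39, 5), (9, w, 7, 3), (9, w, 7, 36), (9, w, 7, 40), (9, w, 7, 5)}
Keep only column(s) D, A, B (86 duplicate(s) eliminated): {(21, 3, w), (21, 36, w), (21, 40, w), (21, 5, w), (25, 26, a), (28, 3, w), (28, 36, w), (28, 40, w), (28, 5, w), (29, 26, a), (34, 3, w), (34, 36, w), (34, 40, w), (34, 5, w), (39, 3, w), (39, 36, w), (39, 40, w), (39, 5, w), (7, 3, w), (7, 36, w), (7, 40, w), (7, 5, w)}
Selection B = w AND D < 34: {(21, 3, w), (21, 36, w), (21, 40, w), (21, 5, w), (28, 3, w), (28, 36, w), (28, 40, w), (28, 5, w), (7, 3, w), (7, 36, w), (7, 40, w), (7, 5, w)}
Keep only column(s) D, B (9 duplicate(s) eliminated): {(21, w), (28, w), (7, w)}

{(21, w), (28, w), (7, w)}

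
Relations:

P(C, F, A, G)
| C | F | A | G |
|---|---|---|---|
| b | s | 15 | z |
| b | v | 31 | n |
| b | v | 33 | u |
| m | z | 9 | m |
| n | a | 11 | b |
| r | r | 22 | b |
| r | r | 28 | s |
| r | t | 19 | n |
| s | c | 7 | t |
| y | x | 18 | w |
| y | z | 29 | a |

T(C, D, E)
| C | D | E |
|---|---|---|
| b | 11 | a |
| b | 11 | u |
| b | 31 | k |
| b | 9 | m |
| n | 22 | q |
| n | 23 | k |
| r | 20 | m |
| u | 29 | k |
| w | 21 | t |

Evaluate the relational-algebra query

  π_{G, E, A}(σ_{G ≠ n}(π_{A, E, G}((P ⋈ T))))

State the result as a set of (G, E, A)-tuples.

P ⋈ T (natural join on C): {(b, s, 15, z, 11, a), (b, s, 15, z, 11, u), (b, s, 15, z, 31, k), (b, s, 15, z, 9, m), (b, v, 31, n, 11, a), (b, v, 31, n, 11, u), (b, v, 31, n, 31, k), (b, v, 31, n, 9, m), (b, v, 33, u, 11, a), (b, v, 33, u, 11, u), (b, v, 33, u, 31, k), (b, v, 33, u, 9, m), (n, a, 11, b, 22, q), (n, a, 11, b, 23, k), (r, r, 22, b, 20, m), (r, r, 28, s, 20, m), (r, t, 19, n, 20, m)}
Projecting to A, E, G: {(11, k, b), (11, q, b), (15, a, z), (15, k, z), (15, m, z), (15, u, z), (19, m, n), (22, m, b), (28, m, s), (31, a, n), (31, k, n), (31, m, n), (31, u, n), (33, a, u), (33, k, u), (33, m, u), (33, u, u)}
Apply σ_{G ≠ n}; surviving tuples: {(11, k, b), (11, q, b), (15, a, z), (15, k, z), (15, m, z), (15, u, z), (22, m, b), (28, m, s), (33, a, u), (33, k, u), (33, m, u), (33, u, u)}
Projecting to G, E, A: {(b, k, 11), (b, m, 22), (b, q, 11), (s, m, 28), (u, a, 33), (u, k, 33), (u, m, 33), (u, u, 33), (z, a, 15), (z, k, 15), (z, m, 15), (z, u, 15)}

{(b, k, 11), (b, m, 22), (b, q, 11), (s, m, 28), (u, a, 33), (u, k, 33), (u, m, 33), (u, u, 33), (z, a, 15), (z, k, 15), (z, m, 15), (z, u, 15)}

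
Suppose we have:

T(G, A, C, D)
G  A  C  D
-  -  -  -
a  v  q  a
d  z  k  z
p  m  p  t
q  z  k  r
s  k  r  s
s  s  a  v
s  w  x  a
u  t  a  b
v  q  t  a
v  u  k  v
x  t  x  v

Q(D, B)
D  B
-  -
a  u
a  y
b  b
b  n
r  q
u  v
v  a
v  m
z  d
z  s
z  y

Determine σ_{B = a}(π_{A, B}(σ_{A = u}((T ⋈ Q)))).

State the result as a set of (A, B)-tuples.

Natural join on D: {(a, v, q, a, u), (a, v, q, a, y), (d, z, k, z, d), (d, z, k, z, s), (d, z, k, z, y), (q, z, k, r, q), (s, s, a, v, a), (s, s, a, v, m), (s, w, x, a, u), (s, w, x, a, y), (u, t, a, b, b), (u, t, a, b, n), (v, q, t, a, u), (v, q, t, a, y), (v, u, k, v, a), (v, u, k, v, m), (x, t, x, v, a), (x, t, x, v, m)}
Selection A = u: {(v, u, k, v, a), (v, u, k, v, m)}
Keep only column(s) A, B: {(u, a), (u, m)}
Selection B = a: {(u, a)}

{(u, a)}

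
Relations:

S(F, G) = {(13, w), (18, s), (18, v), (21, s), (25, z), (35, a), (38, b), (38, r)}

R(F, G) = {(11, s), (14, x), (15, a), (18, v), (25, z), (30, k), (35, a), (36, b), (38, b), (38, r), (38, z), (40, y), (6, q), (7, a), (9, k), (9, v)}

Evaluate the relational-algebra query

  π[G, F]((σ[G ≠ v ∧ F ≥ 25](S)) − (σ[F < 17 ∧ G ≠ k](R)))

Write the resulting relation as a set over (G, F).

Filtering on G ≠ v ∧ F ≥ 25 leaves {(25, z), (35, a), (38, b), (38, r)}.
Filtering on F < 17 ∧ G ≠ k leaves {(11, s), (14, x), (15, a), (6, q), (7, a), (9, v)}.
Set difference of the two operands is {(25, z), (35, a), (38, b), (38, r)}.
π[G, F]: project onto (G, F) → {(a, 35), (b, 38), (r, 38), (z, 25)}

{(a, 35), (b, 38), (r, 38), (z, 25)}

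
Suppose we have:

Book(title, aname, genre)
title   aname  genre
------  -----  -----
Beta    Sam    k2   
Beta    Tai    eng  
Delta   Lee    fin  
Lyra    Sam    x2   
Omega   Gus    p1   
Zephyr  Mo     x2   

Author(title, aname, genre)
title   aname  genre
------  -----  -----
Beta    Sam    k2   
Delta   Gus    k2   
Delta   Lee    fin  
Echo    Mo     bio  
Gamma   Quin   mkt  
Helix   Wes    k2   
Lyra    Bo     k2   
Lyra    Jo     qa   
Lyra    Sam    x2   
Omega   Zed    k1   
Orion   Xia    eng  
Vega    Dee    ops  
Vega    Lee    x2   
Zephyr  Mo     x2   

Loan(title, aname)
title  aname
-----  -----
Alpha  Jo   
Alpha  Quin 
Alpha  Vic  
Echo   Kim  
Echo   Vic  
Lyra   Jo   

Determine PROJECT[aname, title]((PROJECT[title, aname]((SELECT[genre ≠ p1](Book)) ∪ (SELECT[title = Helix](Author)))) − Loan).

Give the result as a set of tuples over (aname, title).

{(Lee, Delta), (Mo, Zephyr), (Sam, Beta), (Sam, Lyra), (Tai, Beta), (Wes, Helix)}

Apply σ_{genre ≠ p1}; surviving tuples: {(Beta, Sam, k2), (Beta, Tai, eng), (Delta, Lee, fin), (Lyra, Sam, x2), (Zephyr, Mo, x2)}
Apply σ_{title = Helix}; surviving tuples: {(Helix, Wes, k2)}
Set union of the two operands is {(Beta, Sam, k2), (Beta, Tai, eng), (Delta, Lee, fin), (Helix, Wes, k2), (Lyra, Sam, x2), (Zephyr, Mo, x2)}.
Keep only column(s) title, aname: {(Beta, Sam), (Beta, Tai), (Delta, Lee), (Helix, Wes), (Lyra, Sam), (Zephyr, Mo)}
Set difference of the two operands is {(Beta, Sam), (Beta, Tai), (Delta, Lee), (Helix, Wes), (Lyra, Sam), (Zephyr, Mo)}.
Keep only column(s) aname, title: {(Lee, Delta), (Mo, Zephyr), (Sam, Beta), (Sam, Lyra), (Tai, Beta), (Wes, Helix)}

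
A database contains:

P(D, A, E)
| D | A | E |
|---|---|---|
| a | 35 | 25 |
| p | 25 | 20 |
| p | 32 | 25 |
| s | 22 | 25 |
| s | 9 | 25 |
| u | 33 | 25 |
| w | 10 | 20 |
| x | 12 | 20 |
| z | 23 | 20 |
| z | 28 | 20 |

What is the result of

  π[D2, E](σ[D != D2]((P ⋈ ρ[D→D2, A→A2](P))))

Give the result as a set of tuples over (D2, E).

ρ[D→D2, A→A2]: schema becomes (D2, A2, E); tuples unchanged.
Natural join on E: {(a, 35, 25, a, 35), (a, 35, 25, p, 32), (a, 35, 25, s, 22), (a, 35, 25, s, 9), (a, 35, 25, u, 33), (p, 25, 20, p, 25), (p, 25, 20, w, 10), (p, 25, 20, x, 12), (p, 25, 20, z, 23), (p, 25, 20, z, 28), (p, 32, 25, a, 35), (p, 32, 25, p, 32), (p, 32, 25, s, 22), (p, 32, 25, s, 9), (p, 32, 25, u, 33), (s, 22, 25, a, 35), (s, 22, 25, p, 32), (s, 22, 25, s, 22), (s, 22, 25, s, 9), (s, 22, 25, u, 33), (s, 9, 25, a, 35), (s, 9, 25, p, 32), (s, 9, 25, s, 22), (s, 9, 25, s, 9), (s, 9, 25, u, 33), (u, 33, 25, a, 35), (u, 33, 25, p, 32), (u, 33, 25, s, 22), (u, 33, 25, s, 9), (u, 33, 25, u, 33), (w, 10, 20, p, 25), (w, 10, 20, w, 10), (w, 10, 20, x, 12), (w, 10, 20, z, 23), (w, 10, 20, z, 28), (x, 12, 20, p, 25), (x, 12, 20, w, 10), (x, 12, 20, x, 12), (x, 12, 20, z, 23), (x, 12, 20, z, 28), (z, 23, 20, p, 25), (z, 23, 20, w, 10), (z, 23, 20, x, 12), (z, 23, 20, z, 23), (z, 23, 20, z, 28), (z, 28, 20, p, 25), (z, 28, 20, w, 10), (z, 28, 20, x, 12), (z, 28, 20, z, 23), (z, 28, 20, z, 28)}
Apply σ_{D != D2}; surviving tuples: {(a, 35, 25, p, 32), (a, 35, 25, s, 22), (a, 35, 25, s, 9), (a, 35, 25, u, 33), (p, 25, 20, w, 10), (p, 25, 20, x, 12), (p, 25, 20, z, 23), (p, 25, 20, z, 28), (p, 32, 25, a, 35), (p, 32, 25, s, 22), (p, 32, 25, s, 9), (p, 32, 25, u, 33), (s, 22, 25, a, 35), (s, 22, 25, p, 32), (s, 22, 25, u, 33), (s, 9, 25, a, 35), (s, 9, 25, p, 32), (s, 9, 25, u, 33), (u, 33, 25, a, 35), (u, 33, 25, p, 32), (u, 33, 25, s, 22), (u, 33, 25, s, 9), (w, 10, 20, p, 25), (w, 10, 20, x, 12), (w, 10, 20, z, 23), (w, 10, 20, z, 28), (x, 12, 20, p, 25), (x, 12, 20, w, 10), (x, 12, 20, z, 23), (x, 12, 20, z, 28), (z, 23, 20, p, 25), (z, 23, 20, w, 10), (z, 23, 20, x, 12), (z, 28, 20, p, 25), (z, 28, 20, w, 10), (z, 28, 20, x, 12)}
π_{D2, E} gives {(a, 25), (p, 20), (p, 25), (s, 25), (u, 25), (w, 20), (x, 20), (z, 20)} (28 duplicate(s) eliminated).

{(a, 25), (p, 20), (p, 25), (s, 25), (u, 25), (w, 20), (x, 20), (z, 20)}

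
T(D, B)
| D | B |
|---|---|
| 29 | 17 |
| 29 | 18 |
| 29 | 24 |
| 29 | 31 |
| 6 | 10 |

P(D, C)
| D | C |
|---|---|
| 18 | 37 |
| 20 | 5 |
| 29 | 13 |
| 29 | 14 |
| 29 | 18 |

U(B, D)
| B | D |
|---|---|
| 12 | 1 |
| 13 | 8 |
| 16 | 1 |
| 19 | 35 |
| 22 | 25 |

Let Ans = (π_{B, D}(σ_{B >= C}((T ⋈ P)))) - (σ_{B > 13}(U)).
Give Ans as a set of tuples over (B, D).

T ⋈ P (natural join on D): {(29, 17, 13), (29, 17, 14), (29, 17, 18), (29, 18, 13), (29, 18, 14), (29, 18, 18), (29, 24, 13), (29, 24, 14), (29, 24, 18), (29, 31, 13), (29, 31, 14), (29, 31, 18)}
Selection B >= C: {(29, 17, 13), (29, 17, 14), (29, 18, 13), (29, 18, 14), (29, 18, 18), (29, 24, 13), (29, 24, 14), (29, 24, 18), (29, 31, 13), (29, 31, 14), (29, 31, 18)}
Projecting to B, D (7 duplicate(s) eliminated): {(17, 29), (18, 29), (24, 29), (31, 29)}
Selection B > 13: {(16, 1), (19, 35), (22, 25)}
Set difference of the two operands is {(17, 29), (18, 29), (24, 29), (31, 29)}.

{(17, 29), (18, 29), (24, 29), (31, 29)}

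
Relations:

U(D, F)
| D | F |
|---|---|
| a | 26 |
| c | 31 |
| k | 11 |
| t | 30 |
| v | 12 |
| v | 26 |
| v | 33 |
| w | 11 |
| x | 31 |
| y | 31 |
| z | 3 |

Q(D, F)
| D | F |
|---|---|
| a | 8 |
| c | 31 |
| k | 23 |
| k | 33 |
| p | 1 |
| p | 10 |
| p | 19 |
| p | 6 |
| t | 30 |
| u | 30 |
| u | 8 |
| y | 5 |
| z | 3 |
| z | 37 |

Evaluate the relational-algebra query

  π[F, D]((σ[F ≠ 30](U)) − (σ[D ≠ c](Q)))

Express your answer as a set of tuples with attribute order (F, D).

{(11, k), (11, w), (12, v), (26, a), (26, v), (31, c), (31, x), (31, y), (33, v)}

Apply σ_{F ≠ 30}; surviving tuples: {(a, 26), (c, 31), (k, 11), (v, 12), (v, 26), (v, 33), (w, 11), (x, 31), (y, 31), (z, 3)}
Apply σ_{D ≠ c}; surviving tuples: {(a, 8), (k, 23), (k, 33), (p, 1), (p, 10), (p, 19), (p, 6), (t, 30), (u, 30), (u, 8), (y, 5), (z, 3), (z, 37)}
Difference: {(a, 26), (c, 31), (k, 11), (v, 12), (v, 26), (v, 33), (w, 11), (x, 31), (y, 31), (z, 3)} with {(a, 8), (k, 23), (k, 33), (p, 1), (p, 10), (p, 19), (p, 6), (t, 30), (u, 30), (u, 8), (y, 5), (z, 3), (z, 37)} → {(a, 26), (c, 31), (k, 11), (v, 12), (v, 26), (v, 33), (w, 11), (x, 31), (y, 31)}
Projecting to F, D: {(11, k), (11, w), (12, v), (26, a), (26, v), (31, c), (31, x), (31, y), (33, v)}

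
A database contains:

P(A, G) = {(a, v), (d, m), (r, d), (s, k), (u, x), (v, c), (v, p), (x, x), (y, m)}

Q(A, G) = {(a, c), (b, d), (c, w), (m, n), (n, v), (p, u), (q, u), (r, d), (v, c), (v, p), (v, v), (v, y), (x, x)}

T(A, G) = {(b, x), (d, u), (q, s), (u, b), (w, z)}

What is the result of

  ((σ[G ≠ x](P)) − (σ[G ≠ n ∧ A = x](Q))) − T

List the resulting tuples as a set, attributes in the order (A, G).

Apply σ_{G ≠ x}; surviving tuples: {(a, v), (d, m), (r, d), (s, k), (v, c), (v, p), (y, m)}
Apply σ_{G ≠ n ∧ A = x}; surviving tuples: {(x, x)}
Taking the difference: {(a, v), (d, m), (r, d), (s, k), (v, c), (v, p), (y, m)}
Taking the difference: {(a, v), (d, m), (r, d), (s, k), (v, c), (v, p), (y, m)}

{(a, v), (d, m), (r, d), (s, k), (v, c), (v, p), (y, m)}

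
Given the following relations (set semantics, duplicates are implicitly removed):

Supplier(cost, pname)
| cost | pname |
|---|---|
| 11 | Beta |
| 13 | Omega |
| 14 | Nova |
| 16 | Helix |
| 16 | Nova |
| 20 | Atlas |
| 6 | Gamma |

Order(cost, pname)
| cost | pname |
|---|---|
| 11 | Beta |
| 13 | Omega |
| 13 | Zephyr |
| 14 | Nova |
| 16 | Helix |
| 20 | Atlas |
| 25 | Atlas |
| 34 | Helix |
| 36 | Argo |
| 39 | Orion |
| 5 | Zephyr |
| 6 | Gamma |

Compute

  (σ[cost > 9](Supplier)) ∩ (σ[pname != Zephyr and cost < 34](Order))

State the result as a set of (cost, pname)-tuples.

{(11, Beta), (13, Omega), (14, Nova), (16, Helix), (20, Atlas)}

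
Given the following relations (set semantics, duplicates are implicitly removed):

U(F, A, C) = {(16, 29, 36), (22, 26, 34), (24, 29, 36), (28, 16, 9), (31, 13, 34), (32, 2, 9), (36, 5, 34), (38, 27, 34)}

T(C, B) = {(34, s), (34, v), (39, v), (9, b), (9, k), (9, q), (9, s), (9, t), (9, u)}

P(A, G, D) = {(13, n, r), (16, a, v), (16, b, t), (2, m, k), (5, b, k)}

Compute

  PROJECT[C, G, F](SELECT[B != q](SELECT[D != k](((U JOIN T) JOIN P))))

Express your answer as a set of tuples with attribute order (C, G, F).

Joining U and T on C yields {(22, 26, 34, s), (22, 26, 34, v), (28, 16, 9, b), (28, 16, 9, k), (28, 16, 9, q), (28, 16, 9, s), (28, 16, 9, t), (28, 16, 9, u), (31, 13, 34, s), (31, 13, 34, v), (32, 2, 9, b), (32, 2, 9, k), (32, 2, 9, q), (32, 2, 9, s), (32, 2, 9, t), (32, 2, 9, u), (36, 5, 34, s), (36, 5, 34, v), (38, 27, 34, s), (38, 27, 34, v)}.
Joining (U JOIN T) and P on A yields {(28, 16, 9, b, a, v), (28, 16, 9, b, b, t), (28, 16, 9, k, a, v), (28, 16, 9, k, b, t), (28, 16, 9, q, a, v), (28, 16, 9, q, b, t), (28, 16, 9, s, a, v), (28, 16, 9, s, b, t), (28, 16, 9, t, a, v), (28, 16, 9, t, b, t), (28, 16, 9, u, a, v), (28, 16, 9, u, b, t), (31, 13, 34, s, n, r), (31, 13, 34, v, n, r), (32, 2, 9, b, m, k), (32, 2, 9, k, m, k), (32, 2, 9, q, m, k), (32, 2, 9, s, m, k), (32, 2, 9, t, m, k), (32, 2, 9, u, m, k), (36, 5, 34, s, b, k), (36, 5, 34, v, b, k)}.
σ[D != k]: keep tuples satisfying D != k → {(28, 16, 9, b, a, v), (28, 16, 9, b, b, t), (28, 16, 9, k, a, v), (28, 16, 9, k, b, t), (28, 16, 9, q, a, v), (28, 16, 9, q, b, t), (28, 16, 9, s, a, v), (28, 16, 9, s, b, t), (28, 16, 9, t, a, v), (28, 16, 9, t, b, t), (28, 16, 9, u, a, v), (28, 16, 9, u, b, t), (31, 13, 34, s, n, r), (31, 13, 34, v, n, r)}
σ[B != q]: keep tuples satisfying B != q → {(28, 16, 9, b, a, v), (28, 16, 9, b, b, t), (28, 16, 9, k, a, v), (28, 16, 9, k, b, t), (28, 16, 9, s, a, v), (28, 16, 9, s, b, t), (28, 16, 9, t, a, v), (28, 16, 9, t, b, t), (28, 16, 9, u, a, v), (28, 16, 9, u, b, t), (31, 13, 34, s, n, r), (31, 13, 34, v, n, r)}
Projecting to C, G, F (9 duplicate(s) eliminated): {(34, n, 31), (9, a, 28), (9, b, 28)}

{(34, n, 31), (9, a, 28), (9, b, 28)}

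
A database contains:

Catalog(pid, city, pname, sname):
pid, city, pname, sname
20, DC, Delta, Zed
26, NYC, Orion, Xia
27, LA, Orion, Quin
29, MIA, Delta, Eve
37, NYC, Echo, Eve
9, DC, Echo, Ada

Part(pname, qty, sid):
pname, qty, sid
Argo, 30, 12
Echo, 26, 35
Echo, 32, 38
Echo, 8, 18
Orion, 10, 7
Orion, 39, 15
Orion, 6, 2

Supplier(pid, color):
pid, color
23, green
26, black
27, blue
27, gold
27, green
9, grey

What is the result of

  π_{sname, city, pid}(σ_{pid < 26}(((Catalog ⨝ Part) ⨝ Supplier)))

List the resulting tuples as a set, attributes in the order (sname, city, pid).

{(Ada, DC, 9)}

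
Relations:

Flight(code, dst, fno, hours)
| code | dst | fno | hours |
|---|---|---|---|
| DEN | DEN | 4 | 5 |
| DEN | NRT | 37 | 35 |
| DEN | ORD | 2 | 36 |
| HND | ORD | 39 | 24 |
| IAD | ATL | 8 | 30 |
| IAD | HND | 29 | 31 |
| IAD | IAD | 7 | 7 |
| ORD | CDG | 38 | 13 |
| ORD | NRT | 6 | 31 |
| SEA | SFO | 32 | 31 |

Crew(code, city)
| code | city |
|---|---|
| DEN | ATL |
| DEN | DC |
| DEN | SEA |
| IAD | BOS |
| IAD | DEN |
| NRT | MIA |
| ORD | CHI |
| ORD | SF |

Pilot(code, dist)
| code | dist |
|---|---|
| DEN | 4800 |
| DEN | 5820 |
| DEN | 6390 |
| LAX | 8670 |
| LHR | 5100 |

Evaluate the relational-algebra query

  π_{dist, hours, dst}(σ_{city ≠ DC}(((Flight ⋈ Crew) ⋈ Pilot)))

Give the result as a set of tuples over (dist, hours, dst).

{(4800, 35, NRT), (4800, 36, ORD), (4800, 5, DEN), (5820, 35, NRT), (5820, 36, ORD), (5820, 5, DEN), (6390, 35, NRT), (6390, 36, ORD), (6390, 5, DEN)}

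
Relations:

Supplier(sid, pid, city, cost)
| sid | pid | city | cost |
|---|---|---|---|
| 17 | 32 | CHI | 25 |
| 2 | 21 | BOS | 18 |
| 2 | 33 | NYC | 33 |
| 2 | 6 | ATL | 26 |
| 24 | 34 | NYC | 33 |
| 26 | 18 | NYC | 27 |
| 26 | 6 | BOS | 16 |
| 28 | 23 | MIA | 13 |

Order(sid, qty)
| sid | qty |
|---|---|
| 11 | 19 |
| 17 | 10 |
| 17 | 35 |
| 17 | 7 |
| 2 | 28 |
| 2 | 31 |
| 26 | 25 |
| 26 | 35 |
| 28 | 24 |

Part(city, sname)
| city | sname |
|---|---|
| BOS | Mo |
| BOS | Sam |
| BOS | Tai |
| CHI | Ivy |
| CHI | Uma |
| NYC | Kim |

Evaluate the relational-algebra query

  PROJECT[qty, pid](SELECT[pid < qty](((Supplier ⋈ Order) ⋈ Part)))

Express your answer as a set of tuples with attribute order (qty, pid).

{(25, 18), (25, 6), (28, 21), (31, 21), (35, 18), (35, 32), (35, 6)}

Supplier ⋈ Order (natural join on sid): {(17, 32, CHI, 25, 10), (17, 32, CHI, 25, 35), (17, 32, CHI, 25, 7), (2, 21, BOS, 18, 28), (2, 21, BOS, 18, 31), (2, 33, NYC, 33, 28), (2, 33, NYC, 33, 31), (2, 6, ATL, 26, 28), (2, 6, ATL, 26, 31), (26, 18, NYC, 27, 25), (26, 18, NYC, 27, 35), (26, 6, BOS, 16, 25), (26, 6, BOS, 16, 35), (28, 23, MIA, 13, 24)}
(Supplier ⋈ Order) ⋈ Part (natural join on city): {(17, 32, CHI, 25, 10, Ivy), (17, 32, CHI, 25, 10, Uma), (17, 32, CHI, 25, 35, Ivy), (17, 32, CHI, 25, 35, Uma), (17, 32, CHI, 25, 7, Ivy), (17, 32, CHI, 25, 7, Uma), (2, 21, BOS, 18, 28, Mo), (2, 21, BOS, 18, 28, Sam), (2, 21, BOS, 18, 28, Tai), (2, 21, BOS, 18, 31, Mo), (2, 21, BOS, 18, 31, Sam), (2, 21, BOS, 18, 31, Tai), (2, 33, NYC, 33, 28, Kim), (2, 33, NYC, 33, 31, Kim), (26, 18, NYC, 27, 25, Kim), (26, 18, NYC, 27, 35, Kim), (26, 6, BOS, 16, 25, Mo), (26, 6, BOS, 16, 25, Sam), (26, 6, BOS, 16, 25, Tai), (26, 6, BOS, 16, 35, Mo), (26, 6, BOS, 16, 35, Sam), (26, 6, BOS, 16, 35, Tai)}
σ[pid < qty]: keep tuples satisfying pid < qty → {(17, 32, CHI, 25, 35, Ivy), (17, 32, CHI, 25, 35, Uma), (2, 21, BOS, 18, 28, Mo), (2, 21, BOS, 18, 28, Sam), (2, 21, BOS, 18, 28, Tai), (2, 21, BOS, 18, 31, Mo), (2, 21, BOS, 18, 31, Sam), (2, 21, BOS, 18, 31, Tai), (26, 18, NYC, 27, 25, Kim), (26, 18, NYC, 27, 35, Kim), (26, 6, BOS, 16, 25, Mo), (26, 6, BOS, 16, 25, Sam), (26, 6, BOS, 16, 25, Tai), (26, 6, BOS, 16, 35, Mo), (26, 6, BOS, 16, 35, Sam), (26, 6, BOS, 16, 35, Tai)}
Projecting to qty, pid (9 duplicate(s) eliminated): {(25, 18), (25, 6), (28, 21), (31, 21), (35, 18), (35, 32), (35, 6)}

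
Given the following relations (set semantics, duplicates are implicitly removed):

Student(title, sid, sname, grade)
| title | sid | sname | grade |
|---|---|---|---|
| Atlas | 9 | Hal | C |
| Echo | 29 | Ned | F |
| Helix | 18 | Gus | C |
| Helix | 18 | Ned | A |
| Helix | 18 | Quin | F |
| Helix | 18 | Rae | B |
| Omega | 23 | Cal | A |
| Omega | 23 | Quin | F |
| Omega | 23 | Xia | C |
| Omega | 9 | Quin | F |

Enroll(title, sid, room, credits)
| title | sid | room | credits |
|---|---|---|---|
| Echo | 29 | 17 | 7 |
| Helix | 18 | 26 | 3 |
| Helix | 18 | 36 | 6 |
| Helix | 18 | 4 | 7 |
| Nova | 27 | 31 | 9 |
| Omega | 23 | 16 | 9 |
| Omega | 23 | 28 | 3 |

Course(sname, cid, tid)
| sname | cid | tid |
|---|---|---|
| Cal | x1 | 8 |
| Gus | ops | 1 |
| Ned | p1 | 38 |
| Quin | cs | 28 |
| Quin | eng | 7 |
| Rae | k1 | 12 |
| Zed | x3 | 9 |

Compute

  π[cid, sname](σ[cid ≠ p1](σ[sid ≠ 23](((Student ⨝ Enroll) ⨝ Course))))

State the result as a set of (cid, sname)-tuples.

{(cs, Quin), (eng, Quin), (k1, Rae), (ops, Gus)}

Student ⋈ Enroll (natural join on title, sid): {(Echo, 29, Ned, F, 17, 7), (Helix, 18, Gus, C, 26, 3), (Helix, 18, Gus, C, 36, 6), (Helix, 18, Gus, C, 4, 7), (Helix, 18, Ned, A, 26, 3), (Helix, 18, Ned, A, 36, 6), (Helix, 18, Ned, A, 4, 7), (Helix, 18, Quin, F, 26, 3), (Helix, 18, Quin, F, 36, 6), (Helix, 18, Quin, F, 4, 7), (Helix, 18, Rae, B, 26, 3), (Helix, 18, Rae, B, 36, 6), (Helix, 18, Rae, B, 4, 7), (Omega, 23, Cal, A, 16, 9), (Omega, 23, Cal, A, 28, 3), (Omega, 23, Quin, F, 16, 9), (Omega, 23, Quin, F, 28, 3), (Omega, 23, Xia, C, 16, 9), (Omega, 23, Xia, C, 28, 3)}
(Student ⨝ Enroll) ⋈ Course (natural join on sname): {(Echo, 29, Ned, F, 17, 7, p1, 38), (Helix, 18, Gus, C, 26, 3, ops, 1), (Helix, 18, Gus, C, 36, 6, ops, 1), (Helix, 18, Gus, C, 4, 7, ops, 1), (Helix, 18, Ned, A, 26, 3, p1, 38), (Helix, 18, Ned, A, 36, 6, p1, 38), (Helix, 18, Ned, A, 4, 7, p1, 38), (Helix, 18, Quin, F, 26, 3, cs, 28), (Helix, 18, Quin, F, 26, 3, eng, 7), (Helix, 18, Quin, F, 36, 6, cs, 28), (Helix, 18, Quin, F, 36, 6, eng, 7), (Helix, 18, Quin, F, 4, 7, cs, 28), (Helix, 18, Quin, F, 4, 7, eng, 7), (Helix, 18, Rae, B, 26, 3, k1, 12), (Helix, 18, Rae, B, 36, 6, k1, 12), (Helix, 18, Rae, B, 4, 7, k1, 12), (Omega, 23, Cal, A, 16, 9, x1, 8), (Omega, 23, Cal, A, 28, 3, x1, 8), (Omega, 23, Quin, F, 16, 9, cs, 28), (Omega, 23, Quin, F, 16, 9, eng, 7), (Omega, 23, Quin, F, 28, 3, cs, 28), (Omega, 23, Quin, F, 28, 3, eng, 7)}
Filtering on sid ≠ 23 leaves {(Echo, 29, Ned, F, 17, 7, p1, 38), (Helix, 18, Gus, C, 26, 3, ops, 1), (Helix, 18, Gus, C, 36, 6, ops, 1), (Helix, 18, Gus, C, 4, 7, ops, 1), (Helix, 18, Ned, A, 26, 3, p1, 38), (Helix, 18, Ned, A, 36, 6, p1, 38), (Helix, 18, Ned, A, 4, 7, p1, 38), (Helix, 18, Quin, F, 26, 3, cs, 28), (Helix, 18, Quin, F, 26, 3, eng, 7), (Helix, 18, Quin, F, 36, 6, cs, 28), (Helix, 18, Quin, F, 36, 6, eng, 7), (Helix, 18, Quin, F, 4, 7, cs, 28), (Helix, 18, Quin, F, 4, 7, eng, 7), (Helix, 18, Rae, B, 26, 3, k1, 12), (Helix, 18, Rae, B, 36, 6, k1, 12), (Helix, 18, Rae, B, 4, 7, k1, 12)}.
Filtering on cid ≠ p1 leaves {(Helix, 18, Gus, C, 26, 3, ops, 1), (Helix, 18, Gus, C, 36, 6, ops, 1), (Helix, 18, Gus, C, 4, 7, ops, 1), (Helix, 18, Quin, F, 26, 3, cs, 28), (Helix, 18, Quin, F, 26, 3, eng, 7), (Helix, 18, Quin, F, 36, 6, cs, 28), (Helix, 18, Quin, F, 36, 6, eng, 7), (Helix, 18, Quin, F, 4, 7, cs, 28), (Helix, 18, Quin, F, 4, 7, eng, 7), (Helix, 18, Rae, B, 26, 3, k1, 12), (Helix, 18, Rae, B, 36, 6, k1, 12), (Helix, 18, Rae, B, 4, 7, k1, 12)}.
Keep only column(s) cid, sname (8 duplicate(s) eliminated): {(cs, Quin), (eng, Quin), (k1, Rae), (ops, Gus)}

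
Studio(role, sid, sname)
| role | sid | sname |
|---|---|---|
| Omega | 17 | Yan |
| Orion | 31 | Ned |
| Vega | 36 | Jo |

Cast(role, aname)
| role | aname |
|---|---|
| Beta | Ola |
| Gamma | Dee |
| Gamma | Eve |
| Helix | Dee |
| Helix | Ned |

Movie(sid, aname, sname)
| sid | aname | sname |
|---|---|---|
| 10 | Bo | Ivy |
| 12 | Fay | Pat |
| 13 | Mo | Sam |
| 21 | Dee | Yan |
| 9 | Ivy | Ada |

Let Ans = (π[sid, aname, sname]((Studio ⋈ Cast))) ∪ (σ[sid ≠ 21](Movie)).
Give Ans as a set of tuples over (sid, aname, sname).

Natural join on role: {}
π[sid, aname, sname]: project onto (sid, aname, sname) → {}
Apply σ_{sid ≠ 21}; surviving tuples: {(10, Bo, Ivy), (12, Fay, Pat), (13, Mo, Sam), (9, Ivy, Ada)}
Set union of the two operands is {(10, Bo, Ivy), (12, Fay, Pat), (13, Mo, Sam), (9, Ivy, Ada)}.

{(10, Bo, Ivy), (12, Fay, Pat), (13, Mo, Sam), (9, Ivy, Ada)}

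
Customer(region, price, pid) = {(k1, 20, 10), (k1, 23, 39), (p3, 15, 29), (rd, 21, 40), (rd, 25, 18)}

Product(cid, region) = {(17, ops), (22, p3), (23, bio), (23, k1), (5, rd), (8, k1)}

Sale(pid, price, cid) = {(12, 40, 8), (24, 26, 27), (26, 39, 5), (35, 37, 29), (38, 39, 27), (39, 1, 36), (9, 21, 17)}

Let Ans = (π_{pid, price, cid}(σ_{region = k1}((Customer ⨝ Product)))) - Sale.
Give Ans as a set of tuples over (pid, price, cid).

{(10, 20, 23), (10, 20, 8), (39, 23, 23), (39, 23, 8)}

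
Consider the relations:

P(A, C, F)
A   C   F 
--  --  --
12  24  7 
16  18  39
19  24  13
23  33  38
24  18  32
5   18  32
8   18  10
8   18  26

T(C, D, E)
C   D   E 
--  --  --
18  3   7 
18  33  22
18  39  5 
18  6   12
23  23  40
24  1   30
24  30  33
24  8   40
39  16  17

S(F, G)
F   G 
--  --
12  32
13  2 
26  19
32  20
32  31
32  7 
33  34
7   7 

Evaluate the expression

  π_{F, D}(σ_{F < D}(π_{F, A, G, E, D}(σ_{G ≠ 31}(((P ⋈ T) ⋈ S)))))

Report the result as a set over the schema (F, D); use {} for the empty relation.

{(13, 30), (26, 33), (26, 39), (32, 33), (32, 39), (7, 30), (7, 8)}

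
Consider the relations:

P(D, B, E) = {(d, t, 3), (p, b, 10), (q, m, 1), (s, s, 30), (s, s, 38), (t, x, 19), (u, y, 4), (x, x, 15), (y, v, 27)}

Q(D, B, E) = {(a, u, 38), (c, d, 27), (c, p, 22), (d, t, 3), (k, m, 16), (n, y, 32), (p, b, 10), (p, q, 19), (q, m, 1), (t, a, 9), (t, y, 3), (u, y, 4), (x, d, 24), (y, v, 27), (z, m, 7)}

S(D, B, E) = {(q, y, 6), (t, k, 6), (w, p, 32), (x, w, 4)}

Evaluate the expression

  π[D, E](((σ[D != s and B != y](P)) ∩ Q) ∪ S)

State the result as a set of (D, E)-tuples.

{(d, 3), (p, 10), (q, 1), (q, 6), (t, 6), (w, 32), (x, 4), (y, 27)}

σ[D != s and B != y]: keep tuples satisfying D != s and B != y → {(d, t, 3), (p, b, 10), (q, m, 1), (t, x, 19), (x, x, 15), (y, v, 27)}
Set intersection of the two operands is {(d, t, 3), (p, b, 10), (q, m, 1), (y, v, 27)}.
Set union of the two operands is {(d, t, 3), (p, b, 10), (q, m, 1), (q, y, 6), (t, k, 6), (w, p, 32), (x, w, 4), (y, v, 27)}.
Projecting to D, E: {(d, 3), (p, 10), (q, 1), (q, 6), (t, 6), (w, 32), (x, 4), (y, 27)}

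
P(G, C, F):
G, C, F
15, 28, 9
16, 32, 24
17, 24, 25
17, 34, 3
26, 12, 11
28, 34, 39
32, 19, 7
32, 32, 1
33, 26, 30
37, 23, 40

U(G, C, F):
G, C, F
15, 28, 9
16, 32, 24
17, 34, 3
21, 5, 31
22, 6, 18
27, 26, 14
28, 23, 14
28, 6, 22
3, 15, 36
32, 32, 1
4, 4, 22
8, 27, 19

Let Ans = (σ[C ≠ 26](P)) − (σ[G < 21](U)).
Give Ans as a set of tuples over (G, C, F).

{(17, 24, 25), (26, 12, 11), (28, 34, 39), (32, 19, 7), (32, 32, 1), (37, 23, 40)}

Apply σ_{C ≠ 26}; surviving tuples: {(15, 28, 9), (16, 32, 24), (17, 24, 25), (17, 34, 3), (26, 12, 11), (28, 34, 39), (32, 19, 7), (32, 32, 1), (37, 23, 40)}
Apply σ_{G < 21}; surviving tuples: {(15, 28, 9), (16, 32, 24), (17, 34, 3), (3, 15, 36), (4, 4, 22), (8, 27, 19)}
Difference: {(15, 28, 9), (16, 32, 24), (17, 24, 25), (17, 34, 3), (26, 12, 11), (28, 34, 39), (32, 19, 7), (32, 32, 1), (37, 23, 40)} with {(15, 28, 9), (16, 32, 24), (17, 34, 3), (3, 15, 36), (4, 4, 22), (8, 27, 19)} → {(17, 24, 25), (26, 12, 11), (28, 34, 39), (32, 19, 7), (32, 32, 1), (37, 23, 40)}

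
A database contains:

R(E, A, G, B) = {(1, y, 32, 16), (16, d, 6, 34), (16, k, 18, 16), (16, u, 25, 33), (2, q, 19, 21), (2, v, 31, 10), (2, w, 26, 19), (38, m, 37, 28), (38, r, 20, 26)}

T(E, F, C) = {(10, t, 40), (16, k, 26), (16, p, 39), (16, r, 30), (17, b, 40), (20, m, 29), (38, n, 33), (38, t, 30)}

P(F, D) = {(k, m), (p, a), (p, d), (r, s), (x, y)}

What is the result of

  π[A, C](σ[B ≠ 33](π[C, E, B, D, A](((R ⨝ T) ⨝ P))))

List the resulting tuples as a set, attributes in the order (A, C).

{(d, 26), (d, 30), (d, 39), (k, 26), (k, 30), (k, 39)}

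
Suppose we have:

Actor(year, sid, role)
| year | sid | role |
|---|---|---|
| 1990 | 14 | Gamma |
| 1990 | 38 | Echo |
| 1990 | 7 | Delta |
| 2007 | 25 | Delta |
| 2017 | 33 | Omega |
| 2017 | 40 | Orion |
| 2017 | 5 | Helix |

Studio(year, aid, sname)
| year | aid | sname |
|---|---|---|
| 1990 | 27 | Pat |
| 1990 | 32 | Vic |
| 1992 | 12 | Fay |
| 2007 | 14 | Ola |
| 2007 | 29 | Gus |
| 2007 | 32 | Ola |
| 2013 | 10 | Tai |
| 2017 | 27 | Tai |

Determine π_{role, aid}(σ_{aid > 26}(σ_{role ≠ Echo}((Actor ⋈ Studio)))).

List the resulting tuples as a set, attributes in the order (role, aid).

{(Delta, 27), (Delta, 29), (Delta, 32), (Gamma, 27), (Gamma, 32), (Helix, 27), (Omega, 27), (Orion, 27)}

Natural join on year: {(1990, 14, Gamma, 27, Pat), (1990, 14, Gamma, 32, Vic), (1990, 38, Echo, 27, Pat), (1990, 38, Echo, 32, Vic), (1990, 7, Delta, 27, Pat), (1990, 7, Delta, 32, Vic), (2007, 25, Delta, 14, Ola), (2007, 25, Delta, 29, Gus), (2007, 25, Delta, 32, Ola), (2017, 33, Omega, 27, Tai), (2017, 40, Orion, 27, Tai), (2017, 5, Helix, 27, Tai)}
Apply σ_{role ≠ Echo}; surviving tuples: {(1990, 14, Gamma, 27, Pat), (1990, 14, Gamma, 32, Vic), (1990, 7, Delta, 27, Pat), (1990, 7, Delta, 32, Vic), (2007, 25, Delta, 14, Ola), (2007, 25, Delta, 29, Gus), (2007, 25, Delta, 32, Ola), (2017, 33, Omega, 27, Tai), (2017, 40, Orion, 27, Tai), (2017, 5, Helix, 27, Tai)}
Apply σ_{aid > 26}; surviving tuples: {(1990, 14, Gamma, 27, Pat), (1990, 14, Gamma, 32, Vic), (1990, 7, Delta, 27, Pat), (1990, 7, Delta, 32, Vic), (2007, 25, Delta, 29, Gus), (2007, 25, Delta, 32, Ola), (2017, 33, Omega, 27, Tai), (2017, 40, Orion, 27, Tai), (2017, 5, Helix, 27, Tai)}
π_{role, aid} gives {(Delta, 27), (Delta, 29), (Delta, 32), (Gamma, 27), (Gamma, 32), (Helix, 27), (Omega, 27), (Orion, 27)} (1 duplicate(s) eliminated).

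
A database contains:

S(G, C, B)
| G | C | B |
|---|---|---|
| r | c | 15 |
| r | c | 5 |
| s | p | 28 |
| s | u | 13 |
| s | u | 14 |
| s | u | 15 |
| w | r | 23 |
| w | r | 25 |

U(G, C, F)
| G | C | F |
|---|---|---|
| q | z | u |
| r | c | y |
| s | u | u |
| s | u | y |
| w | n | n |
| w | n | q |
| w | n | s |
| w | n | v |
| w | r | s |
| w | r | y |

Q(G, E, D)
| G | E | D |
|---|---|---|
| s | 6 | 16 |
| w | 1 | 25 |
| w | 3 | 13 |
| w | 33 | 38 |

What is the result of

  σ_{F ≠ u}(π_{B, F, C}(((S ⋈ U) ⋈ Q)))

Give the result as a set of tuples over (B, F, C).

{(13, y, u), (14, y, u), (15, y, u), (23, s, r), (23, y, r), (25, s, r), (25, y, r)}

Joining S and U on G, C yields {(r, c, 15, y), (r, c, 5, y), (s, u, 13, u), (s, u, 13, y), (s, u, 14, u), (s, u, 14, y), (s, u, 15, u), (s, u, 15, y), (w, r, 23, s), (w, r, 23, y), (w, r, 25, s), (w, r, 25, y)}.
Joining (S ⋈ U) and Q on G yields {(s, u, 13, u, 6, 16), (s, u, 13, y, 6, 16), (s, u, 14, u, 6, 16), (s, u, 14, y, 6, 16), (s, u, 15, u, 6, 16), (s, u, 15, y, 6, 16), (w, r, 23, s, 1, 25), (w, r, 23, s, 3, 13), (w, r, 23, s, 33, 38), (w, r, 23, y, 1, 25), (w, r, 23, y, 3, 13), (w, r, 23, y, 33, 38), (w, r, 25, s, 1, 25), (w, r, 25, s, 3, 13), (w, r, 25, s, 33, 38), (w, r, 25, y, 1, 25), (w, r, 25, y, 3, 13), (w, r, 25, y, 33, 38)}.
π_{B, F, C} gives {(13, u, u), (13, y, u), (14, u, u), (14, y, u), (15, u, u), (15, y, u), (23, s, r), (23, y, r), (25, s, r), (25, y, r)} (8 duplicate(s) eliminated).
σ[F ≠ u]: keep tuples satisfying F ≠ u → {(13, y, u), (14, y, u), (15, y, u), (23, s, r), (23, y, r), (25, s, r), (25, y, r)}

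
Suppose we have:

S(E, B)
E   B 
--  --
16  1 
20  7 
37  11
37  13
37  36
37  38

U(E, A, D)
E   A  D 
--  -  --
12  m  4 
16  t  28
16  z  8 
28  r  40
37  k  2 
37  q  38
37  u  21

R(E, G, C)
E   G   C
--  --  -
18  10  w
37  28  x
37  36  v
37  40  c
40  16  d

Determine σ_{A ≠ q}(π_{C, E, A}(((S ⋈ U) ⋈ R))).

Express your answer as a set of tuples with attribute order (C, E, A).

Natural join on E: {(16, 1, t, 28), (16, 1, z, 8), (37, 11, k, 2), (37, 11, q, 38), (37, 11, u, 21), (37, 13, k, 2), (37, 13, q, 38), (37, 13, u, 21), (37, 36, k, 2), (37, 36, q, 38), (37, 36, u, 21), (37, 38, k, 2), (37, 38, q, 38), (37, 38, u, 21)}
Natural join on E: {(37, 11, k, 2, 28, x), (37, 11, k, 2, 36, v), (37, 11, k, 2, 40, c), (37, 11, q, 38, 28, x), (37, 11, q, 38, 36, v), (37, 11, q, 38, 40, c), (37, 11, u, 21, 28, x), (37, 11, u, 21, 36, v), (37, 11, u, 21, 40, c), (37, 13, k, 2, 28, x), (37, 13, k, 2, 36, v), (37, 13, k, 2, 40, c), (37, 13, q, 38, 28, x), (37, 13, q, 38, 36, v), (37, 13, q, 38, 40, c), (37, 13, u, 21, 28, x), (37, 13, u, 21, 36, v), (37, 13, u, 21, 40, c), (37, 36, k, 2, 28, x), (37, 36, k, 2, 36, v), (37, 36, k, 2, 40, c), (37, 36, q, 38, 28, x), (37, 36, q, 38, 36, v), (37, 36, q, 38, 40, c), (37, 36, u, 21, 28, x), (37, 36, u, 21, 36, v), (37, 36, u, 21, 40, c), (37, 38, k, 2, 28, x), (37, 38, k, 2, 36, v), (37, 38, k, 2, 40, c), (37, 38, q, 38, 28, x), (37, 38, q, 38, 36, v), (37, 38, q, 38, 40, c), (37, 38, u, 21, 28, x), (37, 38, u, 21, 36, v), (37, 38, u, 21, 40, c)}
Keep only column(s) C, E, A (27 duplicate(s) eliminated): {(c, 37, k), (c, 37, q), (c, 37, u), (v, 37, k), (v, 37, q), (v, 37, u), (x, 37, k), (x, 37, q), (x, 37, u)}
σ[A ≠ q]: keep tuples satisfying A ≠ q → {(c, 37, k), (c, 37, u), (v, 37, k), (v, 37, u), (x, 37, k), (x, 37, u)}

{(c, 37, k), (c, 37, u), (v, 37, k), (v, 37, u), (x, 37, k), (x, 37, u)}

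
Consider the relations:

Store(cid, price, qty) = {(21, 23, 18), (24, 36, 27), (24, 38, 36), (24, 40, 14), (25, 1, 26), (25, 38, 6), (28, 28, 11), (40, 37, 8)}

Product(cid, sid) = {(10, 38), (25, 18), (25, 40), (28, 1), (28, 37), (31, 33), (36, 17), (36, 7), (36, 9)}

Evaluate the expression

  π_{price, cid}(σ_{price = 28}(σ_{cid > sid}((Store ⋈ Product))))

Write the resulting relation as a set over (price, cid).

Store ⋈ Product (natural join on cid): {(25, 1, 26, 18), (25, 1, 26, 40), (25, 38, 6, 18), (25, 38, 6, 40), (28, 28, 11, 1), (28, 28, 11, 37)}
σ[cid > sid]: keep tuples satisfying cid > sid → {(25, 1, 26, 18), (25, 38, 6, 18), (28, 28, 11, 1)}
σ[price = 28]: keep tuples satisfying price = 28 → {(28, 28, 11, 1)}
Keep only column(s) price, cid: {(28, 28)}

{(28, 28)}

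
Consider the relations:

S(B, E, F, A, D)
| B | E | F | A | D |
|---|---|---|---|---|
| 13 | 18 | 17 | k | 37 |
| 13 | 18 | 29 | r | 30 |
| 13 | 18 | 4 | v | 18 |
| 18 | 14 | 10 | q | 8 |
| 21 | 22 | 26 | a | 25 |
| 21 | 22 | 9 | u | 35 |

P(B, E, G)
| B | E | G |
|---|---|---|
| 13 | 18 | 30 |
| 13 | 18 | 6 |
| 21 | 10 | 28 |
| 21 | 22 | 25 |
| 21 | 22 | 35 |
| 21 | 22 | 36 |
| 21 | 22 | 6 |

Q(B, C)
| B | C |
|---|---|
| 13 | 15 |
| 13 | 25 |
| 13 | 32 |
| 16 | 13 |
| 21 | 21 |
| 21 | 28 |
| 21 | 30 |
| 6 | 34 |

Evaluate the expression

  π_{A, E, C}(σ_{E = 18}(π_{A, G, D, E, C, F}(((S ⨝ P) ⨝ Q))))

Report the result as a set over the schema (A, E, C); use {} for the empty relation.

{(k, 18, 15), (k, 18, 25), (k, 18, 32), (r, 18, 15), (r, 18, 25), (r, 18, 32), (v, 18, 15), (v, 18, 25), (v, 18, 32)}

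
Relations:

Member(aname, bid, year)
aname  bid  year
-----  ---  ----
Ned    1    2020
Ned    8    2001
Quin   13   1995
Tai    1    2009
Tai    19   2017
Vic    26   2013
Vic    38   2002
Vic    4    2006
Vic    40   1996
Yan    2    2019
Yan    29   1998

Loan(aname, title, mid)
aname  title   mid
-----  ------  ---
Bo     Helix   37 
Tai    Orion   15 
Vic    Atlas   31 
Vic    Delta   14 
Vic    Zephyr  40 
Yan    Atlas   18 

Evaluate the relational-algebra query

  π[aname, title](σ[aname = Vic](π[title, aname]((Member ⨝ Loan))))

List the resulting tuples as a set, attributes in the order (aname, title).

Member ⋈ Loan (natural join on aname): {(Tai, 1, 2009, Orion, 15), (Tai, 19, 2017, Orion, 15), (Vic, 26, 2013, Atlas, 31), (Vic, 26, 2013, Delta, 14), (Vic, 26, 2013, Zephyr, 40), (Vic, 38, 2002, Atlas, 31), (Vic, 38, 2002, Delta, 14), (Vic, 38, 2002, Zephyr, 40), (Vic, 4, 2006, Atlas, 31), (Vic, 4, 2006, Delta, 14), (Vic, 4, 2006, Zephyr, 40), (Vic, 40, 1996, Atlas, 31), (Vic, 40, 1996, Delta, 14), (Vic, 40, 1996, Zephyr, 40), (Yan, 2, 2019, Atlas, 18), (Yan, 29, 1998, Atlas, 18)}
Projecting to title, aname (11 duplicate(s) eliminated): {(Atlas, Vic), (Atlas, Yan), (Delta, Vic), (Orion, Tai), (Zephyr, Vic)}
σ[aname = Vic]: keep tuples satisfying aname = Vic → {(Atlas, Vic), (Delta, Vic), (Zephyr, Vic)}
Projecting to aname, title: {(Vic, Atlas), (Vic, Delta), (Vic, Zephyr)}

{(Vic, Atlas), (Vic, Delta), (Vic, Zephyr)}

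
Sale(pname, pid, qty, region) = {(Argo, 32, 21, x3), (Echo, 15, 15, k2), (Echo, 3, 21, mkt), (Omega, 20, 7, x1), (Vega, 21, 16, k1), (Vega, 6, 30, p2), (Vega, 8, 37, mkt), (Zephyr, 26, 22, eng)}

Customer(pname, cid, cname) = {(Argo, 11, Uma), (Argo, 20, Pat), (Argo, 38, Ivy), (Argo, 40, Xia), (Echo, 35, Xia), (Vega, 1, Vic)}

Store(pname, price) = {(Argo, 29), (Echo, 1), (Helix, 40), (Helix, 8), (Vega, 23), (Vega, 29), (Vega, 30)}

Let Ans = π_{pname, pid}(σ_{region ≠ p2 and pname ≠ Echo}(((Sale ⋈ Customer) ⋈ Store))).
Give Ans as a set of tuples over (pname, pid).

{(Argo, 32), (Vega, 21), (Vega, 8)}

Joining Sale and Customer on pname yields {(Argo, 32, 21, x3, 11, Uma), (Argo, 32, 21, x3, 20, Pat), (Argo, 32, 21, x3, 38, Ivy), (Argo, 32, 21, x3, 40, Xia), (Echo, 15, 15, k2, 35, Xia), (Echo, 3, 21, mkt, 35, Xia), (Vega, 21, 16, k1, 1, Vic), (Vega, 6, 30, p2, 1, Vic), (Vega, 8, 37, mkt, 1, Vic)}.
Joining (Sale ⋈ Customer) and Store on pname yields {(Argo, 32, 21, x3, 11, Uma, 29), (Argo, 32, 21, x3, 20, Pat, 29), (Argo, 32, 21, x3, 38, Ivy, 29), (Argo, 32, 21, x3, 40, Xia, 29), (Echo, 15, 15, k2, 35, Xia, 1), (Echo, 3, 21, mkt, 35, Xia, 1), (Vega, 21, 16, k1, 1, Vic, 23), (Vega, 21, 16, k1, 1, Vic, 29), (Vega, 21, 16, k1, 1, Vic, 30), (Vega, 6, 30, p2, 1, Vic, 23), (Vega, 6, 30, p2, 1, Vic, 29), (Vega, 6, 30, p2, 1, Vic, 30), (Vega, 8, 37, mkt, 1, Vic, 23), (Vega, 8, 37, mkt, 1, Vic, 29), (Vega, 8, 37, mkt, 1, Vic, 30)}.
σ[region ≠ p2 and pname ≠ Echo]: keep tuples satisfying region ≠ p2 and pname ≠ Echo → {(Argo, 32, 21, x3, 11, Uma, 29), (Argo, 32, 21, x3, 20, Pat, 29), (Argo, 32, 21, x3, 38, Ivy, 29), (Argo, 32, 21, x3, 40, Xia, 29), (Vega, 21, 16, k1, 1, Vic, 23), (Vega, 21, 16, k1, 1, Vic, 29), (Vega, 21, 16, k1, 1, Vic, 30), (Vega, 8, 37, mkt, 1, Vic, 23), (Vega, 8, 37, mkt, 1, Vic, 29), (Vega, 8, 37, mkt, 1, Vic, 30)}
π[pname, pid]: project onto (pname, pid) (7 duplicate(s) eliminated) → {(Argo, 32), (Vega, 21), (Vega, 8)}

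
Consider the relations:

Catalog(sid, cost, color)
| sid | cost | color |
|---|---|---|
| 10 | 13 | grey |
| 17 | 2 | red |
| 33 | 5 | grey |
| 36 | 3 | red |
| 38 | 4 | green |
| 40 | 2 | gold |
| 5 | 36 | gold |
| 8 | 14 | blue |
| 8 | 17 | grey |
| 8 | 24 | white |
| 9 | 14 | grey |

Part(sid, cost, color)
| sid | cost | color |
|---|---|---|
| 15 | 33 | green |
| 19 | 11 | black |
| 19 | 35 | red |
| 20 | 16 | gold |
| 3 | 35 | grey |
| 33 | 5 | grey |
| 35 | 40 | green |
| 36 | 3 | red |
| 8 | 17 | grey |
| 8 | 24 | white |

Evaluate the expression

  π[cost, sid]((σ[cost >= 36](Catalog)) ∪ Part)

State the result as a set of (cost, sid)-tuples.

{(11, 19), (16, 20), (17, 8), (24, 8), (3, 36), (33, 15), (35, 19), (35, 3), (36, 5), (40, 35), (5, 33)}

Filtering on cost >= 36 leaves {(5, 36, gold)}.
Taking the union: {(15, 33, green), (19, 11, black), (19, 35, red), (20, 16, gold), (3, 35, grey), (33, 5, grey), (35, 40, green), (36, 3, red), (5, 36, gold), (8, 17, grey), (8, 24, white)}
π[cost, sid]: project onto (cost, sid) → {(11, 19), (16, 20), (17, 8), (24, 8), (3, 36), (33, 15), (35, 19), (35, 3), (36, 5), (40, 35), (5, 33)}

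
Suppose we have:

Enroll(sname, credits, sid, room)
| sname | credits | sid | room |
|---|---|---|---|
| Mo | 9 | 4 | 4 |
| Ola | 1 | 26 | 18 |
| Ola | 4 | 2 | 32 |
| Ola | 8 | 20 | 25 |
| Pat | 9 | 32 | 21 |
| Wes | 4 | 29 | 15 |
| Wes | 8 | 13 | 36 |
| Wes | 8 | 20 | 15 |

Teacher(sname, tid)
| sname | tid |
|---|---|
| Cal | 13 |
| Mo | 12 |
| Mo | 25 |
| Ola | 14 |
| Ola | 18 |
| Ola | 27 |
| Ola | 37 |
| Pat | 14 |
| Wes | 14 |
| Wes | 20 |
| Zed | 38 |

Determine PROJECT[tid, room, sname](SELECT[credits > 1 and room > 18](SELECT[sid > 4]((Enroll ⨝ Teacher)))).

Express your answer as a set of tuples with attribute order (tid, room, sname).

Enroll ⋈ Teacher (natural join on sname): {(Mo, 9, 4, 4, 12), (Mo, 9, 4, 4, 25), (Ola, 1, 26, 18, 14), (Ola, 1, 26, 18, 18), (Ola, 1, 26, 18, 27), (Ola, 1, 26, 18, 37), (Ola, 4, 2, 32, 14), (Ola, 4, 2, 32, 18), (Ola, 4, 2, 32, 27), (Ola, 4, 2, 32, 37), (Ola, 8, 20, 25, 14), (Ola, 8, 20, 25, 18), (Ola, 8, 20, 25, 27), (Ola, 8, 20, 25, 37), (Pat, 9, 32, 21, 14), (Wes, 4, 29, 15, 14), (Wes, 4, 29, 15, 20), (Wes, 8, 13, 36, 14), (Wes, 8, 13, 36, 20), (Wes, 8, 20, 15, 14), (Wes, 8, 20, 15, 20)}
σ[sid > 4]: keep tuples satisfying sid > 4 → {(Ola, 1, 26, 18, 14), (Ola, 1, 26, 18, 18), (Ola, 1, 26, 18, 27), (Ola, 1, 26, 18, 37), (Ola, 8, 20, 25, 14), (Ola, 8, 20, 25, 18), (Ola, 8, 20, 25, 27), (Ola, 8, 20, 25, 37), (Pat, 9, 32, 21, 14), (Wes, 4, 29, 15, 14), (Wes, 4, 29, 15, 20), (Wes, 8, 13, 36, 14), (Wes, 8, 13, 36, 20), (Wes, 8, 20, 15, 14), (Wes, 8, 20, 15, 20)}
σ[credits > 1 and room > 18]: keep tuples satisfying credits > 1 and room > 18 → {(Ola, 8, 20, 25, 14), (Ola, 8, 20, 25, 18), (Ola, 8, 20, 25, 27), (Ola, 8, 20, 25, 37), (Pat, 9, 32, 21, 14), (Wes, 8, 13, 36, 14), (Wes, 8, 13, 36, 20)}
Projecting to tid, room, sname: {(14, 21, Pat), (14, 25, Ola), (14, 36, Wes), (18, 25, Ola), (20, 36, Wes), (27, 25, Ola), (37, 25, Ola)}

{(14, 21, Pat), (14, 25, Ola), (14, 36, Wes), (18, 25, Ola), (20, 36, Wes), (27, 25, Ola), (37, 25, Ola)}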